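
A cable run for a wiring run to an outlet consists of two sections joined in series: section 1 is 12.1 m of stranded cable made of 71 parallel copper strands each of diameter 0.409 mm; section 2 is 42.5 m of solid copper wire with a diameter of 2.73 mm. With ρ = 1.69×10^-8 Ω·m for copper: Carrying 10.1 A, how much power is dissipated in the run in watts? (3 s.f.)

Section 1: A_strand = π(2.0450e-04)² = 1.314e-07 m²; R₁ = ρL/(N·A_s) = (1.69×10^-8)(12.1)/(71×1.314e-07) = 0.02192 Ω
Section 2: A = π(d/2)² = π(1.3650e-03 m)² = 5.853e-06 m²
R₂ = (1.69×10^-8)(42.5)/(5.853e-06) = 0.1227 Ω
R = R₁ + R₂ = 0.1446 Ω
P = I²R = (10.1)² × 0.1446 = 14.8 W

14.8 W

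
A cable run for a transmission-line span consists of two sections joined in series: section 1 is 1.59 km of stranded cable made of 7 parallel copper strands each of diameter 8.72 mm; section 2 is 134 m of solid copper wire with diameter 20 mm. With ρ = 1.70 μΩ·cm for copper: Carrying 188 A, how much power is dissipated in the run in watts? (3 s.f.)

ρ = 1.70 μΩ·cm = 1.70×10^-8 Ω·m
Section 1: A_strand = π(4.3600e-03)² = 5.972e-05 m²; R₁ = ρL/(N·A_s) = (1.70×10^-8)(1590)/(7×5.972e-05) = 0.06466 Ω
Section 2: A = π(d/2)² = π(1.0000e-02 m)² = 3.142e-04 m²
R₂ = (1.70×10^-8)(134)/(3.142e-04) = 0.007251 Ω
R = R₁ + R₂ = 0.07191 Ω
P = I²R = (188)² × 0.07191 = 2540 W

2540 W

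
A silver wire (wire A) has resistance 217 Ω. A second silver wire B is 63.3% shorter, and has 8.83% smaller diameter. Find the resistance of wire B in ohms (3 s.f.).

R ∝ L/d², so R_B/R_A = (1 − 63.3/100) × (1 − 8.83/100)⁻²
= 0.367 × 1.203 = 0.4415
R_B = 0.4415 × 217 = 95.8 Ω

95.8 Ω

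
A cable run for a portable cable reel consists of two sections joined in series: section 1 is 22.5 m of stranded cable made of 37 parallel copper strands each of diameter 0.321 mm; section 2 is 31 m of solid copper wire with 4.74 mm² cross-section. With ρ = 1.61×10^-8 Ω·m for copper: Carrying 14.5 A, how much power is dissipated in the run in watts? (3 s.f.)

Section 1: A_strand = π(1.6050e-04)² = 8.093e-08 m²; R₁ = ρL/(N·A_s) = (1.61×10^-8)(22.5)/(37×8.093e-08) = 0.121 Ω
Section 2: A = 4.74 mm² = 4.740e-06 m²
R₂ = (1.61×10^-8)(31)/(4.740e-06) = 0.1053 Ω
R = R₁ + R₂ = 0.2263 Ω
P = I²R = (14.5)² × 0.2263 = 47.6 W

47.6 W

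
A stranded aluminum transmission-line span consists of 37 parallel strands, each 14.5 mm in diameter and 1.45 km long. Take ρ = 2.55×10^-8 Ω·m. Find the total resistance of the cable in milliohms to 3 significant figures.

A_strand = π(7.2500e-03 m)² = 1.651e-04 m²
R_strand = ρL/A = (2.55×10^-8)(1450)/(1.651e-04) = 0.2239 Ω
R_total = R_strand/N = 0.2239/37 = 6.05 mΩ

6.05 mΩ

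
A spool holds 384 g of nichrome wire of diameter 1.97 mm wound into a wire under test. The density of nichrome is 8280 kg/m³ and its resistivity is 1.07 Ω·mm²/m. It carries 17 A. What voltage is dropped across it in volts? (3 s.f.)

90.8 V

ρ = 1.07 Ω·mm²/m = 1.07×10^-6 Ω·m
A = π(d/2)² = π(9.8500e-04 m)² = 3.0481e-06 m²
L = m/(density·A) = 0.384/(8280×3.0481e-06) = 15.22 m
R = ρL/A = (1.07×10^-6)(15.22)/(3.0481e-06) = 5.341 Ω
V = IR = 17 × 5.341 = 90.8 V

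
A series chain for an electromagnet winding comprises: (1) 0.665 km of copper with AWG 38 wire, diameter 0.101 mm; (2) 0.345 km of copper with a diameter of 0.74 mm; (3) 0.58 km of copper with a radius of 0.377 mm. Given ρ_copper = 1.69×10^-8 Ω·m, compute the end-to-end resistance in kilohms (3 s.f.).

1.44 kΩ

Seg 1: A = π(0.101/2 mm)² = π(5.0500e-05 m)² = 8.012e-09 m²
R_1 = (1.69×10^-8)(665)/(8.012e-09) = 1403 Ω
Seg 2: A = π(d/2)² = π(3.7000e-04 m)² = 4.301e-07 m²
R_2 = (1.69×10^-8)(345)/(4.301e-07) = 13.56 Ω
Seg 3: A = πr² = π(3.7700e-04 m)² = 4.465e-07 m²
R_3 = (1.69×10^-8)(580)/(4.465e-07) = 21.95 Ω
R_total = R_1 + R_2 + R_3 = 1.44 kΩ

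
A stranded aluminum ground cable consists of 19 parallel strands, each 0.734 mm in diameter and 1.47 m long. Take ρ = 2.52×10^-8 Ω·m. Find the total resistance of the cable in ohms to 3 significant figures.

A_strand = π(3.6700e-04 m)² = 4.231e-07 m²
R_strand = ρL/A = (2.52×10^-8)(1.47)/(4.231e-07) = 0.08755 Ω
R_total = R_strand/N = 0.08755/19 = 0.00461 Ω

0.00461 Ω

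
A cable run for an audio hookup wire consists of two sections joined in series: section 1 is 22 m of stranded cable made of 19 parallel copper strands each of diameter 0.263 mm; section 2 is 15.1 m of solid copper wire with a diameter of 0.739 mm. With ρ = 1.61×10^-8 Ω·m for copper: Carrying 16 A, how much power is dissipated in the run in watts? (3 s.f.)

233 W

Section 1: A_strand = π(1.3150e-04)² = 5.433e-08 m²; R₁ = ρL/(N·A_s) = (1.61×10^-8)(22)/(19×5.433e-08) = 0.3432 Ω
Section 2: A = π(d/2)² = π(3.6950e-04 m)² = 4.289e-07 m²
R₂ = (1.61×10^-8)(15.1)/(4.289e-07) = 0.5668 Ω
R = R₁ + R₂ = 0.91 Ω
P = I²R = (16)² × 0.91 = 233 W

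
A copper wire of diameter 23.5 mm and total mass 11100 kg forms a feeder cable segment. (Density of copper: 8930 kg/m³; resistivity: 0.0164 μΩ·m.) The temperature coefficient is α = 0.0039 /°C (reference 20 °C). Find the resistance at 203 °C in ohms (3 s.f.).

0.186 Ω

ρ = 0.0164 μΩ·m = 1.64×10^-8 Ω·m
A = π(d/2)² = π(1.1750e-02 m)² = 4.3374e-04 m²
L = m/(density·A) = 11100/(8930×4.3374e-04) = 2866 m
R = ρL/A = (1.64×10^-8)(2866)/(4.3374e-04) = 0.1084 Ω
R(203 °C) = 0.1084 × (1 + 0.0039×183) = 0.186 Ω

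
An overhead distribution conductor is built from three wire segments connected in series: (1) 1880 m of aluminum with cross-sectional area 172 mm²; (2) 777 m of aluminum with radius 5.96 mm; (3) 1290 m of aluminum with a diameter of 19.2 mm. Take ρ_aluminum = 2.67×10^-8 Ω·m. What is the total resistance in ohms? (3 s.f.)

0.597 Ω

Seg 1: A = 172 mm² = 1.720e-04 m²
R_1 = (2.67×10^-8)(1880)/(1.720e-04) = 0.2918 Ω
Seg 2: A = πr² = π(5.9600e-03 m)² = 1.116e-04 m²
R_2 = (2.67×10^-8)(777)/(1.116e-04) = 0.1859 Ω
Seg 3: A = π(d/2)² = π(9.6000e-03 m)² = 2.895e-04 m²
R_3 = (2.67×10^-8)(1290)/(2.895e-04) = 0.119 Ω
R_total = R_1 + R_2 + R_3 = 0.597 Ω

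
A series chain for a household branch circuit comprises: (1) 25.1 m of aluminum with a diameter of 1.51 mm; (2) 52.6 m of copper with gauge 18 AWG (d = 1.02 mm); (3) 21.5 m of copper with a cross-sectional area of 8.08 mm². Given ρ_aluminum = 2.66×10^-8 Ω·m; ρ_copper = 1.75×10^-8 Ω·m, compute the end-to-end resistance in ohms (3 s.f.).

1.55 Ω

Seg 1: A = π(d/2)² = π(7.5500e-04 m)² = 1.791e-06 m²
R_1 = (2.66×10^-8)(25.1)/(1.791e-06) = 0.3728 Ω
Seg 2: A = π(1.02/2 mm)² = π(5.1000e-04 m)² = 8.171e-07 m²
R_2 = (1.75×10^-8)(52.6)/(8.171e-07) = 1.127 Ω
Seg 3: A = 8.08 mm² = 8.080e-06 m²
R_3 = (1.75×10^-8)(21.5)/(8.080e-06) = 0.04657 Ω
R_total = R_1 + R_2 + R_3 = 1.55 Ω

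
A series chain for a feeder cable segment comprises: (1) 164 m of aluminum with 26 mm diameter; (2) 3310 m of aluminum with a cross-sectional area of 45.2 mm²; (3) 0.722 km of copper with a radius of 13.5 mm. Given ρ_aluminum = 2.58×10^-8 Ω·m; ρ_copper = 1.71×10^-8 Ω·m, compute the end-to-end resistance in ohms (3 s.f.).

Seg 1: A = π(d/2)² = π(1.3000e-02 m)² = 5.309e-04 m²
R_1 = (2.58×10^-8)(164)/(5.309e-04) = 0.007969 Ω
Seg 2: A = 45.2 mm² = 4.520e-05 m²
R_2 = (2.58×10^-8)(3310)/(4.520e-05) = 1.889 Ω
Seg 3: A = πr² = π(1.3500e-02 m)² = 5.726e-04 m²
R_3 = (1.71×10^-8)(722)/(5.726e-04) = 0.02156 Ω
R_total = R_1 + R_2 + R_3 = 1.92 Ω

1.92 Ω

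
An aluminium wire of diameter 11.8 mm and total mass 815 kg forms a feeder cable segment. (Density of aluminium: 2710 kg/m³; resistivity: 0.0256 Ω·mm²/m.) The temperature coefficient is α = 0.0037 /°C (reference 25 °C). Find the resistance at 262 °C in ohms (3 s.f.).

ρ = 0.0256 Ω·mm²/m = 2.56×10^-8 Ω·m
A = π(d/2)² = π(5.9000e-03 m)² = 1.0936e-04 m²
L = m/(density·A) = 815/(2710×1.0936e-04) = 2750 m
R = ρL/A = (2.56×10^-8)(2750)/(1.0936e-04) = 0.6438 Ω
R(262 °C) = 0.6438 × (1 + 0.0037×237) = 1.21 Ω

1.21 Ω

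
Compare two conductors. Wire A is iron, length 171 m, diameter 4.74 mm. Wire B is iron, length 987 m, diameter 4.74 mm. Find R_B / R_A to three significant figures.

R ∝ ρL/d², so R_B/R_A = (L_B/L_A)
= (987/171) = 5.77

5.77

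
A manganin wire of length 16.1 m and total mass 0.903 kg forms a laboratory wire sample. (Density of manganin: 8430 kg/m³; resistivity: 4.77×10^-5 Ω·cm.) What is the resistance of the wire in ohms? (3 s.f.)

1.15 Ω

ρ = 4.77×10^-5 Ω·cm = 4.77×10^-7 Ω·m
A = m/(density·L) = 0.903/(8430×16.1) = 6.6533e-06 m²
R = ρL/A = (4.77×10^-7)(16.1)/(6.6533e-06) = 1.15 Ω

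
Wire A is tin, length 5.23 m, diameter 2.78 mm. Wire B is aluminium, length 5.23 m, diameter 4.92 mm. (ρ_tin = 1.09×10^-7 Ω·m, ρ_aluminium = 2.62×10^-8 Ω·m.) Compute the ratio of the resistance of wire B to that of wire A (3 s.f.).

R ∝ ρL/d², so R_B/R_A = (ρ_B/ρ_A) × (d_A/d_B)²
= (2.62×10^-8/1.09×10^-7) × (2.78/4.92)² = 0.0767

0.0767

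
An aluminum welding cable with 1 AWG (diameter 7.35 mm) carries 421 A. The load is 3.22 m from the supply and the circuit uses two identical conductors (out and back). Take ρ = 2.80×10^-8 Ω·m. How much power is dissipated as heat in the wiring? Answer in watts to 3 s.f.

A = π(7.35/2 mm)² = π(3.6750e-03 m)² = 4.243e-05 m²
Total conductor length (both ways) L = 2 × 3.22 = 6.44 m
R = ρL/A = (2.80×10^-8)(6.44)/(4.243e-05) = 0.00425 Ω
P = I²R = (421)² × 0.00425 = 753 W

753 W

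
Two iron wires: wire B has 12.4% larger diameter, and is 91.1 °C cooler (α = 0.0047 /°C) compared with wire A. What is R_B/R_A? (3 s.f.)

0.453

R ∝ ρL/d² with ρ ∝ (1+αΔT), so R_B/R_A = (1 + 12.4/100)⁻² × (1 − 0.0047×91.1)
= 0.7915 × 0.5718 = 0.453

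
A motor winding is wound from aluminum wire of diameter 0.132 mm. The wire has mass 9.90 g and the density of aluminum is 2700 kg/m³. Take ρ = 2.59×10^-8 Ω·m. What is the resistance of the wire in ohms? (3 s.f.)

507 Ω

A = π(d/2)² = π(6.6000e-05 m)² = 1.3685e-08 m²
L = m/(density·A) = 0.0099/(2700×1.3685e-08) = 267.9 m
R = ρL/A = (2.59×10^-8)(267.9)/(1.3685e-08) = 507 Ω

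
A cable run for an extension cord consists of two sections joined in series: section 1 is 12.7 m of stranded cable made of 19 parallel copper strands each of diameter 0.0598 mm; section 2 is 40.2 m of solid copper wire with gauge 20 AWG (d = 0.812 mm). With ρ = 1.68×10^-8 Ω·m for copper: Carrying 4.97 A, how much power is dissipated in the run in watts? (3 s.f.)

131 W

Section 1: A_strand = π(2.9900e-05)² = 2.809e-09 m²; R₁ = ρL/(N·A_s) = (1.68×10^-8)(12.7)/(19×2.809e-09) = 3.998 Ω
Section 2: A = π(0.812/2 mm)² = π(4.0600e-04 m)² = 5.178e-07 m²
R₂ = (1.68×10^-8)(40.2)/(5.178e-07) = 1.304 Ω
R = R₁ + R₂ = 5.302 Ω
P = I²R = (4.97)² × 5.302 = 131 W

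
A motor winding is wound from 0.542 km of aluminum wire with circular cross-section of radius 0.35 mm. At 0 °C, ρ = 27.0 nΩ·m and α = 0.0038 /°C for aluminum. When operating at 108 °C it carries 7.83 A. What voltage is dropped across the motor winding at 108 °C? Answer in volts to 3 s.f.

ρ = 27.0 nΩ·m = 2.70×10^-8 Ω·m
A = πr² = π(3.5000e-04 m)² = 3.848e-07 m²
R₍0₎ = ρL/A = (2.70×10^-8)(542)/(3.848e-07) = 38.03 Ω
R₍108₎ = R₍0₎(1 + αΔT) = 38.03 × (1 + 0.0038×108) = 53.63 Ω
V = IR = 7.83 × 53.63 = 420 V

420 V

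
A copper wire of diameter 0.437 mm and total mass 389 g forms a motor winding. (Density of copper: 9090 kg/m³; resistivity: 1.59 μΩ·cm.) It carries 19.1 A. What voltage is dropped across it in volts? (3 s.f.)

578 V

ρ = 1.59 μΩ·cm = 1.59×10^-8 Ω·m
A = π(d/2)² = π(2.1850e-04 m)² = 1.4999e-07 m²
L = m/(density·A) = 0.389/(9090×1.4999e-07) = 285.3 m
R = ρL/A = (1.59×10^-8)(285.3)/(1.4999e-07) = 30.25 Ω
V = IR = 19.1 × 30.25 = 578 V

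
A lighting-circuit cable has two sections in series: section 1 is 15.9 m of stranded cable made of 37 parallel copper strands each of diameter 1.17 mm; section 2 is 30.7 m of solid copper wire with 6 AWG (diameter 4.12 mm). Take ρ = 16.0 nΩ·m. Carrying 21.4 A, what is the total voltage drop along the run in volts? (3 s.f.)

0.925 V

ρ = 16.0 nΩ·m = 1.60×10^-8 Ω·m
Section 1: A_strand = π(5.8500e-04)² = 1.075e-06 m²; R₁ = ρL/(N·A_s) = (1.60×10^-8)(15.9)/(37×1.075e-06) = 0.006395 Ω
Section 2: A = π(4.12/2 mm)² = π(2.0600e-03 m)² = 1.333e-05 m²
R₂ = (1.60×10^-8)(30.7)/(1.333e-05) = 0.03684 Ω
R = R₁ + R₂ = 0.04324 Ω
V = IR = 21.4 × 0.04324 = 0.925 V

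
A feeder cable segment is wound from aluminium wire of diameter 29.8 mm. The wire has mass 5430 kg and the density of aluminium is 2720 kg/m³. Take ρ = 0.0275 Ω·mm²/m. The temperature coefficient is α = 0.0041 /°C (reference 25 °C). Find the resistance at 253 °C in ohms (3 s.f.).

ρ = 0.0275 Ω·mm²/m = 2.75×10^-8 Ω·m
A = π(d/2)² = π(1.4900e-02 m)² = 6.9746e-04 m²
L = m/(density·A) = 5430/(2720×6.9746e-04) = 2862 m
R = ρL/A = (2.75×10^-8)(2862)/(6.9746e-04) = 0.1129 Ω
R(253 °C) = 0.1129 × (1 + 0.0041×228) = 0.218 Ω

0.218 Ω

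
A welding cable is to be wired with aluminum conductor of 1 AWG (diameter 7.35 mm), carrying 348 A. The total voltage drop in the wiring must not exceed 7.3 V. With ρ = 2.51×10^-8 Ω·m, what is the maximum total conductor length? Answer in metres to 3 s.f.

35.5 m

A = π(7.35/2 mm)² = π(3.6750e-03 m)² = 4.243e-05 m²
L_max = V_max·A/(1·ρI) = (7.3)(4.243e-05)/(2.51×10^-8×348) = 35.5 m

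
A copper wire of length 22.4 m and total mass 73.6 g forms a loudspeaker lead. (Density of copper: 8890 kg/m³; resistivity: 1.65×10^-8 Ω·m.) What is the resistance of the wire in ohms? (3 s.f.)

1.00 Ω

A = m/(density·L) = 0.0736/(8890×22.4) = 3.6960e-07 m²
R = ρL/A = (1.65×10^-8)(22.4)/(3.6960e-07) = 1.00 Ω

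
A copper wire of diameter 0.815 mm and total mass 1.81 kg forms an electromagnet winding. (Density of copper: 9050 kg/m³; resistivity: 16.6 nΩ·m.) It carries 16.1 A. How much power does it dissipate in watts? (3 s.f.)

3160 W

ρ = 16.6 nΩ·m = 1.66×10^-8 Ω·m
A = π(d/2)² = π(4.0750e-04 m)² = 5.2168e-07 m²
L = m/(density·A) = 1.81/(9050×5.2168e-07) = 383.4 m
R = ρL/A = (1.66×10^-8)(383.4)/(5.2168e-07) = 12.2 Ω
P = I²R = (16.1)² × 12.2 = 3160 W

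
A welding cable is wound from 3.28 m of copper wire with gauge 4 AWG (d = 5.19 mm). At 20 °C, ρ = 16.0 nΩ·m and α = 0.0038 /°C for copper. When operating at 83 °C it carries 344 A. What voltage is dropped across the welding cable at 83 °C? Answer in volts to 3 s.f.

1.06 V

ρ = 16.0 nΩ·m = 1.60×10^-8 Ω·m
A = π(5.19/2 mm)² = π(2.5950e-03 m)² = 2.116e-05 m²
R₍20₎ = ρL/A = (1.60×10^-8)(3.28)/(2.116e-05) = 0.002481 Ω
R₍83₎ = R₍20₎(1 + αΔT) = 0.002481 × (1 + 0.0038×63) = 0.003075 Ω
V = IR = 344 × 0.003075 = 1.06 V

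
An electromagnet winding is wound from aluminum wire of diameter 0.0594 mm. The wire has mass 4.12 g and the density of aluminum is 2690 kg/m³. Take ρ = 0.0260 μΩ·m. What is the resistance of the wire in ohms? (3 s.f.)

5190 Ω

ρ = 0.0260 μΩ·m = 2.60×10^-8 Ω·m
A = π(d/2)² = π(2.9700e-05 m)² = 2.7712e-09 m²
L = m/(density·A) = 0.00412/(2690×2.7712e-09) = 552.7 m
R = ρL/A = (2.60×10^-8)(552.7)/(2.7712e-09) = 5190 Ω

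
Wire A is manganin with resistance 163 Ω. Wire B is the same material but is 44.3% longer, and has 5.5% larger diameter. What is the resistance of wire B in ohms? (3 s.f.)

R ∝ L/d², so R_B/R_A = (1 + 44.3/100) × (1 + 5.5/100)⁻²
= 1.443 × 0.8984 = 1.296
R_B = 1.296 × 163 = 211 Ω

211 Ω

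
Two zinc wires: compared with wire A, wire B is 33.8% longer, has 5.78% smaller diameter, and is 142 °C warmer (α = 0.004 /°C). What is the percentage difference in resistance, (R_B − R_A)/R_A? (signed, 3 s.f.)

136%

R ∝ ρL/d² with ρ ∝ (1+αΔT), so R_B/R_A = (1 + 33.8/100) × (1 − 5.78/100)⁻² × (1 + 0.004×142)
= 1.338 × 1.127 × 1.568 = 2.363
(R_B − R_A)/R_A = 2.363 − 1 = 136%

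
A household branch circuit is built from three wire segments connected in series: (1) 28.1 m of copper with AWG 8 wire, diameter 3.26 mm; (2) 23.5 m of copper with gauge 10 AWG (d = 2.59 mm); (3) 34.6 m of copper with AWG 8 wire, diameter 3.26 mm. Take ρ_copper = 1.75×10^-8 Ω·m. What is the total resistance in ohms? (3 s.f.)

0.210 Ω

Seg 1: A = π(3.26/2 mm)² = π(1.6300e-03 m)² = 8.347e-06 m²
R_1 = (1.75×10^-8)(28.1)/(8.347e-06) = 0.05891 Ω
Seg 2: A = π(2.59/2 mm)² = π(1.2950e-03 m)² = 5.269e-06 m²
R_2 = (1.75×10^-8)(23.5)/(5.269e-06) = 0.07806 Ω
Seg 3: A = π(3.26/2 mm)² = π(1.6300e-03 m)² = 8.347e-06 m²
R_3 = (1.75×10^-8)(34.6)/(8.347e-06) = 0.07254 Ω
R_total = R_1 + R_2 + R_3 = 0.210 Ω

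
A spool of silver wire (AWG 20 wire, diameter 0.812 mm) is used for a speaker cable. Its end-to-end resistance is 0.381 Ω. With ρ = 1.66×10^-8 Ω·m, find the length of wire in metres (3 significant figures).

A = π(0.812/2 mm)² = π(4.0600e-04 m)² = 5.178e-07 m²
L = RA/ρ = (0.381)(5.178e-07)/(1.66×10^-8) = 11.9 m

11.9 m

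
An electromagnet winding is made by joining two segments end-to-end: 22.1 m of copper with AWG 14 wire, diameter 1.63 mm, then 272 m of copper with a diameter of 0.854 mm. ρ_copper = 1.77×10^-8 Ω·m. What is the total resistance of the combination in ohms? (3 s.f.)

Segment 1: A = π(1.63/2 mm)² = π(8.1500e-04 m)² = 2.087e-06 m²
R₁ = ρL/A = (1.77×10^-8)(22.1)/(2.087e-06) = 0.1875 Ω
Segment 2: A = π(d/2)² = π(4.2700e-04 m)² = 5.728e-07 m²
R₂ = (1.77×10^-8)(272)/(5.728e-07) = 8.405 Ω
R = R₁ + R₂ = 8.59 Ω

8.59 Ω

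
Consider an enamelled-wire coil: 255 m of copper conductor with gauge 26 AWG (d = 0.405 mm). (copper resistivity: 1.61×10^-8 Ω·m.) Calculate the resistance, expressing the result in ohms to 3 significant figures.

A = π(0.405/2 mm)² = π(2.0250e-04 m)² = 1.288e-07 m²
R = ρL/A = (1.61×10^-8)(255 m)/(1.288e-07 m²) = 31.9 Ω

31.9 Ω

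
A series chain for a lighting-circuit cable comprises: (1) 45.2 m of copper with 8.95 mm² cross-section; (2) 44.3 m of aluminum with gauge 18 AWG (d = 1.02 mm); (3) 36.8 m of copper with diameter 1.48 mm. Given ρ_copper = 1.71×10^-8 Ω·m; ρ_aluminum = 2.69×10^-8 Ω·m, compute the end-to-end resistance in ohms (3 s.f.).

1.91 Ω

Seg 1: A = 8.95 mm² = 8.950e-06 m²
R_1 = (1.71×10^-8)(45.2)/(8.950e-06) = 0.08636 Ω
Seg 2: A = π(1.02/2 mm)² = π(5.1000e-04 m)² = 8.171e-07 m²
R_2 = (2.69×10^-8)(44.3)/(8.171e-07) = 1.458 Ω
Seg 3: A = π(d/2)² = π(7.4000e-04 m)² = 1.720e-06 m²
R_3 = (1.71×10^-8)(36.8)/(1.720e-06) = 0.3658 Ω
R_total = R_1 + R_2 + R_3 = 1.91 Ω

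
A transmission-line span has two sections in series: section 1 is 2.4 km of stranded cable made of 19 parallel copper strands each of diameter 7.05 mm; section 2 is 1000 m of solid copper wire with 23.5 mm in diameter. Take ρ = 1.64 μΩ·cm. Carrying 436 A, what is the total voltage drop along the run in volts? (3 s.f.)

39.6 V

ρ = 1.64 μΩ·cm = 1.64×10^-8 Ω·m
Section 1: A_strand = π(3.5250e-03)² = 3.904e-05 m²; R₁ = ρL/(N·A_s) = (1.64×10^-8)(2400)/(19×3.904e-05) = 0.05307 Ω
Section 2: A = π(d/2)² = π(1.1750e-02 m)² = 4.337e-04 m²
R₂ = (1.64×10^-8)(1000)/(4.337e-04) = 0.03781 Ω
R = R₁ + R₂ = 0.09088 Ω
V = IR = 436 × 0.09088 = 39.6 V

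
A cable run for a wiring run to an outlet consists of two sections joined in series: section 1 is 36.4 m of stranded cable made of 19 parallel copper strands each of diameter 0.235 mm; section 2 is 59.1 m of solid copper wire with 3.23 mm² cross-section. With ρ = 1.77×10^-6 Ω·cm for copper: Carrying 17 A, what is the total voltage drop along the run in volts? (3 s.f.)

18.8 V

ρ = 1.77×10^-6 Ω·cm = 1.77×10^-8 Ω·m
Section 1: A_strand = π(1.1750e-04)² = 4.337e-08 m²; R₁ = ρL/(N·A_s) = (1.77×10^-8)(36.4)/(19×4.337e-08) = 0.7818 Ω
Section 2: A = 3.23 mm² = 3.230e-06 m²
R₂ = (1.77×10^-8)(59.1)/(3.230e-06) = 0.3239 Ω
R = R₁ + R₂ = 1.106 Ω
V = IR = 17 × 1.106 = 18.8 V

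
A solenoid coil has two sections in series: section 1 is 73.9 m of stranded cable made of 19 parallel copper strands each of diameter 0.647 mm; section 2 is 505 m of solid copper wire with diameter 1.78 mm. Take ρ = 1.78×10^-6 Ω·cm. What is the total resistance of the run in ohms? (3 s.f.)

3.82 Ω

ρ = 1.78×10^-6 Ω·cm = 1.78×10^-8 Ω·m
Section 1: A_strand = π(3.2350e-04)² = 3.288e-07 m²; R₁ = ρL/(N·A_s) = (1.78×10^-8)(73.9)/(19×3.288e-07) = 0.2106 Ω
Section 2: A = π(d/2)² = π(8.9000e-04 m)² = 2.488e-06 m²
R₂ = (1.78×10^-8)(505)/(2.488e-06) = 3.612 Ω
R = R₁ + R₂ = 3.82 Ω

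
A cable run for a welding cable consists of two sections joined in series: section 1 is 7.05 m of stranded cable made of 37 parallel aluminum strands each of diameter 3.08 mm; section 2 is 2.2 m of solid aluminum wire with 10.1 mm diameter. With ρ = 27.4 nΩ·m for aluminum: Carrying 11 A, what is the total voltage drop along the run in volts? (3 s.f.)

ρ = 27.4 nΩ·m = 2.74×10^-8 Ω·m
Section 1: A_strand = π(1.5400e-03)² = 7.451e-06 m²; R₁ = ρL/(N·A_s) = (2.74×10^-8)(7.05)/(37×7.451e-06) = 7.007×10^-4 Ω
Section 2: A = π(d/2)² = π(5.0500e-03 m)² = 8.012e-05 m²
R₂ = (2.74×10^-8)(2.2)/(8.012e-05) = 7.524×10^-4 Ω
R = R₁ + R₂ = 0.001453 Ω
V = IR = 11 × 0.001453 = 0.0160 V

0.0160 V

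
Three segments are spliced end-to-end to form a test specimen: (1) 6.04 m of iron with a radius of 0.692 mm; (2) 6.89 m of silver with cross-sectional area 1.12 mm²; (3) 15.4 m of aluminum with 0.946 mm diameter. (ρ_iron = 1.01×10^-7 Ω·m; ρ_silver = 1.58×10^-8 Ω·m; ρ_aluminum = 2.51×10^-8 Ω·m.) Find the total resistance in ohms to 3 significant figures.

1.05 Ω

Seg 1: A = πr² = π(6.9200e-04 m)² = 1.504e-06 m²
R_1 = (1.01×10^-7)(6.04)/(1.504e-06) = 0.4055 Ω
Seg 2: A = 1.12 mm² = 1.120e-06 m²
R_2 = (1.58×10^-8)(6.89)/(1.120e-06) = 0.0972 Ω
Seg 3: A = π(d/2)² = π(4.7300e-04 m)² = 7.029e-07 m²
R_3 = (2.51×10^-8)(15.4)/(7.029e-07) = 0.5499 Ω
R_total = R_1 + R_2 + R_3 = 1.05 Ω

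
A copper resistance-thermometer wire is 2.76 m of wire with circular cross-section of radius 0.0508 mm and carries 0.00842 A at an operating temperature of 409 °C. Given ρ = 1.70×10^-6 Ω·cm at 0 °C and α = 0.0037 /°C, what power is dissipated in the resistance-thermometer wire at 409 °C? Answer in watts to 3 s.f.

0.00103 W

ρ = 1.70×10^-6 Ω·cm = 1.70×10^-8 Ω·m
A = πr² = π(5.0800e-05 m)² = 8.107e-09 m²
R₍0₎ = ρL/A = (1.70×10^-8)(2.76)/(8.107e-09) = 5.787 Ω
R₍409₎ = R₍0₎(1 + αΔT) = 5.787 × (1 + 0.0037×409) = 14.55 Ω
P = I²R = (0.00842)² × 14.55 = 0.00103 W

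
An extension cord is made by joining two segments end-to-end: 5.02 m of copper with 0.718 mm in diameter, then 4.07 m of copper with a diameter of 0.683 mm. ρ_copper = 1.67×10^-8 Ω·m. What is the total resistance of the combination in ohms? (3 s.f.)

Segment 1: A = π(d/2)² = π(3.5900e-04 m)² = 4.049e-07 m²
R₁ = ρL/A = (1.67×10^-8)(5.02)/(4.049e-07) = 0.2071 Ω
Segment 2: A = π(d/2)² = π(3.4150e-04 m)² = 3.664e-07 m²
R₂ = (1.67×10^-8)(4.07)/(3.664e-07) = 0.1855 Ω
R = R₁ + R₂ = 0.393 Ω

0.393 Ω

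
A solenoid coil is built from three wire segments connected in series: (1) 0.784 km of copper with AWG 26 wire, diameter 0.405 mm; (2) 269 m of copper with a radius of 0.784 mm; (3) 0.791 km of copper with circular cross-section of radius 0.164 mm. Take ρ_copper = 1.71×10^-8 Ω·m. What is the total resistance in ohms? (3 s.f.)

267 Ω

Seg 1: A = π(0.405/2 mm)² = π(2.0250e-04 m)² = 1.288e-07 m²
R_1 = (1.71×10^-8)(784)/(1.288e-07) = 104.1 Ω
Seg 2: A = πr² = π(7.8400e-04 m)² = 1.931e-06 m²
R_2 = (1.71×10^-8)(269)/(1.931e-06) = 2.382 Ω
Seg 3: A = πr² = π(1.6400e-04 m)² = 8.450e-08 m²
R_3 = (1.71×10^-8)(791)/(8.450e-08) = 160.1 Ω
R_total = R_1 + R_2 + R_3 = 267 Ω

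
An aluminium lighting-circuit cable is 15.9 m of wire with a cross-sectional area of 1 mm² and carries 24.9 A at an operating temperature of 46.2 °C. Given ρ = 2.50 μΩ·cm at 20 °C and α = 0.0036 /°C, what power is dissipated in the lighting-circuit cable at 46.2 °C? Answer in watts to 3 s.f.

ρ = 2.50 μΩ·cm = 2.50×10^-8 Ω·m
A = 1 mm² = 1.000e-06 m²
R₍20₎ = ρL/A = (2.50×10^-8)(15.9)/(1.000e-06) = 0.3975 Ω
R₍46.2₎ = R₍20₎(1 + αΔT) = 0.3975 × (1 + 0.0036×26.2) = 0.435 Ω
P = I²R = (24.9)² × 0.435 = 270 W

270 W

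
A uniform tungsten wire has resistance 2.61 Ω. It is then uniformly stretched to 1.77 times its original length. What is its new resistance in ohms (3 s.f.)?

Volume constant ⇒ A' = A/k with k = 1.77. R' = ρ(kL)/(A/k) = k²R.
R' = 3.133 × 2.61 = 8.18 Ω

8.18 Ω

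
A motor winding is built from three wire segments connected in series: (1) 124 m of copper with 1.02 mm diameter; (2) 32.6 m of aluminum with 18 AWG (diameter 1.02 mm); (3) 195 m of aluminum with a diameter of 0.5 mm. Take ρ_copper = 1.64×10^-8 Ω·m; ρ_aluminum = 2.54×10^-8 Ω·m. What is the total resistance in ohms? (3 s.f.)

Seg 1: A = π(d/2)² = π(5.1000e-04 m)² = 8.171e-07 m²
R_1 = (1.64×10^-8)(124)/(8.171e-07) = 2.489 Ω
Seg 2: A = π(1.02/2 mm)² = π(5.1000e-04 m)² = 8.171e-07 m²
R_2 = (2.54×10^-8)(32.6)/(8.171e-07) = 1.013 Ω
Seg 3: A = π(d/2)² = π(2.5000e-04 m)² = 1.963e-07 m²
R_3 = (2.54×10^-8)(195)/(1.963e-07) = 25.23 Ω
R_total = R_1 + R_2 + R_3 = 28.7 Ω

28.7 Ω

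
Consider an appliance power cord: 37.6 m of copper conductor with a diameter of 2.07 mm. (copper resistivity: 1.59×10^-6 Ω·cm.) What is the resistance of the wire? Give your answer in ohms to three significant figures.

ρ = 1.59×10^-6 Ω·cm = 1.59×10^-8 Ω·m
A = π(d/2)² = π(1.0350e-03 m)² = 3.365e-06 m²
R = ρL/A = (1.59×10^-8)(37.6 m)/(3.365e-06 m²) = 0.178 Ω

0.178 Ω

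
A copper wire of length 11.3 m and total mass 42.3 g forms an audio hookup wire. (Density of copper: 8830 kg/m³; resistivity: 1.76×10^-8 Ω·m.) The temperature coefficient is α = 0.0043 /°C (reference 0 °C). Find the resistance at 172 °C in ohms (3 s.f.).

A = m/(density·L) = 0.0423/(8830×11.3) = 4.2394e-07 m²
R = ρL/A = (1.76×10^-8)(11.3)/(4.2394e-07) = 0.4691 Ω
R(172 °C) = 0.4691 × (1 + 0.0043×172) = 0.816 Ω

0.816 Ω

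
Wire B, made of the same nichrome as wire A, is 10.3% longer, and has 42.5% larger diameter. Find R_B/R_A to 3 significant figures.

0.543

R ∝ L/d², so R_B/R_A = (1 + 10.3/100) × (1 + 42.5/100)⁻²
= 1.103 × 0.4925 = 0.543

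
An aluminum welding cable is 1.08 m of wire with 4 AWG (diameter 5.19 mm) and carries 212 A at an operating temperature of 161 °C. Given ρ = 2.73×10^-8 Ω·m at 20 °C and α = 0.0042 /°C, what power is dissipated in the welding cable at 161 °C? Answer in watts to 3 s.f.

99.7 W

A = π(5.19/2 mm)² = π(2.5950e-03 m)² = 2.116e-05 m²
R₍20₎ = ρL/A = (2.73×10^-8)(1.08)/(2.116e-05) = 0.001394 Ω
R₍161₎ = R₍20₎(1 + αΔT) = 0.001394 × (1 + 0.0042×141) = 0.002219 Ω
P = I²R = (212)² × 0.002219 = 99.7 W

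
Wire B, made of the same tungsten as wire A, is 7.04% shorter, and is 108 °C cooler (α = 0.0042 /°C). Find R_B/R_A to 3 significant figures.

R ∝ ρL/d² with ρ ∝ (1+αΔT), so R_B/R_A = (1 − 7.04/100) × (1 − 0.0042×108)
= 0.9296 × 0.5464 = 0.508

0.508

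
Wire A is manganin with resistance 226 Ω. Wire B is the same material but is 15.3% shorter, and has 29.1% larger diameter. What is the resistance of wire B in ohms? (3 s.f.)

R ∝ L/d², so R_B/R_A = (1 − 15.3/100) × (1 + 29.1/100)⁻²
= 0.847 × 0.6 = 0.5082
R_B = 0.5082 × 226 = 115 Ω

115 Ω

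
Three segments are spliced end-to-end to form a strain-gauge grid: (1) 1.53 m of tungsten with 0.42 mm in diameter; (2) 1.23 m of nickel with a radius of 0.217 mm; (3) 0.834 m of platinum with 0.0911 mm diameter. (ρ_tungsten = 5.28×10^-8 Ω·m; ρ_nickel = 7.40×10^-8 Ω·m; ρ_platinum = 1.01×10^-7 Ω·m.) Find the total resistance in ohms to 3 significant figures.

14.1 Ω

Seg 1: A = π(d/2)² = π(2.1000e-04 m)² = 1.385e-07 m²
R_1 = (5.28×10^-8)(1.53)/(1.385e-07) = 0.5831 Ω
Seg 2: A = πr² = π(2.1700e-04 m)² = 1.479e-07 m²
R_2 = (7.40×10^-8)(1.23)/(1.479e-07) = 0.6153 Ω
Seg 3: A = π(d/2)² = π(4.5550e-05 m)² = 6.518e-09 m²
R_3 = (1.01×10^-7)(0.834)/(6.518e-09) = 12.92 Ω
R_total = R_1 + R_2 + R_3 = 14.1 Ω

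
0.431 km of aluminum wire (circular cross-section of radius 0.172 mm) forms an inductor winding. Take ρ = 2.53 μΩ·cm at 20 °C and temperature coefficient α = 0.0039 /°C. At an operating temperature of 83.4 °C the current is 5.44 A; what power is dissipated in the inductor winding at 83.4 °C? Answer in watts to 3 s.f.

4330 W

ρ = 2.53 μΩ·cm = 2.53×10^-8 Ω·m
A = πr² = π(1.7200e-04 m)² = 9.294e-08 m²
R₍20₎ = ρL/A = (2.53×10^-8)(431)/(9.294e-08) = 117.3 Ω
R₍83.4₎ = R₍20₎(1 + αΔT) = 117.3 × (1 + 0.0039×63.4) = 146.3 Ω
P = I²R = (5.44)² × 146.3 = 4330 W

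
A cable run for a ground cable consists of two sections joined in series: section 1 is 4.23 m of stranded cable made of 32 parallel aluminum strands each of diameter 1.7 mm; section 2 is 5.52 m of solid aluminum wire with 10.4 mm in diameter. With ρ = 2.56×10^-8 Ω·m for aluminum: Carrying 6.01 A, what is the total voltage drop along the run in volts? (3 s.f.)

0.0190 V

Section 1: A_strand = π(8.5000e-04)² = 2.270e-06 m²; R₁ = ρL/(N·A_s) = (2.56×10^-8)(4.23)/(32×2.270e-06) = 0.001491 Ω
Section 2: A = π(d/2)² = π(5.2000e-03 m)² = 8.495e-05 m²
R₂ = (2.56×10^-8)(5.52)/(8.495e-05) = 0.001663 Ω
R = R₁ + R₂ = 0.003154 Ω
V = IR = 6.01 × 0.003154 = 0.0190 V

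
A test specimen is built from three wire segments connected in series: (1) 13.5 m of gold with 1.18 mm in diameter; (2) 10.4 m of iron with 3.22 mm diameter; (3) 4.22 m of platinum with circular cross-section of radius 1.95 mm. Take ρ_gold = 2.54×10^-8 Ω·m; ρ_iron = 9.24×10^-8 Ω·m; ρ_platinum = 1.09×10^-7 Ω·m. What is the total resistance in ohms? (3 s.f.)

0.470 Ω

Seg 1: A = π(d/2)² = π(5.9000e-04 m)² = 1.094e-06 m²
R_1 = (2.54×10^-8)(13.5)/(1.094e-06) = 0.3136 Ω
Seg 2: A = π(d/2)² = π(1.6100e-03 m)² = 8.143e-06 m²
R_2 = (9.24×10^-8)(10.4)/(8.143e-06) = 0.118 Ω
Seg 3: A = πr² = π(1.9500e-03 m)² = 1.195e-05 m²
R_3 = (1.09×10^-7)(4.22)/(1.195e-05) = 0.03851 Ω
R_total = R_1 + R_2 + R_3 = 0.470 Ω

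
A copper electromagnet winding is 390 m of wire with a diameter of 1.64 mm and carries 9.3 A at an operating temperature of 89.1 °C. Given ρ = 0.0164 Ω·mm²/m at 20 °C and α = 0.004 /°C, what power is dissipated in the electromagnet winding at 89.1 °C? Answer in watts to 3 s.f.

ρ = 0.0164 Ω·mm²/m = 1.64×10^-8 Ω·m
A = π(d/2)² = π(8.2000e-04 m)² = 2.112e-06 m²
R₍20₎ = ρL/A = (1.64×10^-8)(390)/(2.112e-06) = 3.028 Ω
R₍89.1₎ = R₍20₎(1 + αΔT) = 3.028 × (1 + 0.004×69.1) = 3.865 Ω
P = I²R = (9.3)² × 3.865 = 334 W

334 W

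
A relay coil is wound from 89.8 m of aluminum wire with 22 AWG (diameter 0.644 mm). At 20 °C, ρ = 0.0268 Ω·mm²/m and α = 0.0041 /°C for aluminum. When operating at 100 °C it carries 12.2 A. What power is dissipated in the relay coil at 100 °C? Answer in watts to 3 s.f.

ρ = 0.0268 Ω·mm²/m = 2.68×10^-8 Ω·m
A = π(0.644/2 mm)² = π(3.2200e-04 m)² = 3.257e-07 m²
R₍20₎ = ρL/A = (2.68×10^-8)(89.8)/(3.257e-07) = 7.388 Ω
R₍100₎ = R₍20₎(1 + αΔT) = 7.388 × (1 + 0.0041×80) = 9.812 Ω
P = I²R = (12.2)² × 9.812 = 1460 W

1460 W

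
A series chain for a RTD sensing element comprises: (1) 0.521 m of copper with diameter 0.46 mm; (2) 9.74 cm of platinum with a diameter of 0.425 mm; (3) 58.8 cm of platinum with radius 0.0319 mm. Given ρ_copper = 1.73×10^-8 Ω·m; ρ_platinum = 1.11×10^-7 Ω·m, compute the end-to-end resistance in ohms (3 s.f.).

Seg 1: A = π(d/2)² = π(2.3000e-04 m)² = 1.662e-07 m²
R_1 = (1.73×10^-8)(0.521)/(1.662e-07) = 0.05423 Ω
Seg 2: A = π(d/2)² = π(2.1250e-04 m)² = 1.419e-07 m²
R_2 = (1.11×10^-7)(0.0974)/(1.419e-07) = 0.07621 Ω
Seg 3: A = πr² = π(3.1900e-05 m)² = 3.197e-09 m²
R_3 = (1.11×10^-7)(0.588)/(3.197e-09) = 20.42 Ω
R_total = R_1 + R_2 + R_3 = 20.5 Ω

20.5 Ω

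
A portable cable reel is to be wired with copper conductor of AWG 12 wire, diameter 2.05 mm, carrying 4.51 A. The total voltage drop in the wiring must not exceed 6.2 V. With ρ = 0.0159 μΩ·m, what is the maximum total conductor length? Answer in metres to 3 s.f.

ρ = 0.0159 μΩ·m = 1.59×10^-8 Ω·m
A = π(2.05/2 mm)² = π(1.0250e-03 m)² = 3.301e-06 m²
L_max = V_max·A/(1·ρI) = (6.2)(3.301e-06)/(1.59×10^-8×4.51) = 285 m

285 m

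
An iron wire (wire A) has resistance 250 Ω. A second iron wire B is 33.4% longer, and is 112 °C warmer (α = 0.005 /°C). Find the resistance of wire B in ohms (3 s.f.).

520 Ω

R ∝ ρL/d² with ρ ∝ (1+αΔT), so R_B/R_A = (1 + 33.4/100) × (1 + 0.005×112)
= 1.334 × 1.56 = 2.081
R_B = 2.081 × 250 = 520 Ω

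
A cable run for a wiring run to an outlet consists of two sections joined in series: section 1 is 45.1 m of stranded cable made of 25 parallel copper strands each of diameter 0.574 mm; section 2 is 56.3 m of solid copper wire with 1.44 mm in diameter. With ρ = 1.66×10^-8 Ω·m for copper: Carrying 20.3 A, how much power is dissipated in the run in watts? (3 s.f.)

284 W

Section 1: A_strand = π(2.8700e-04)² = 2.588e-07 m²; R₁ = ρL/(N·A_s) = (1.66×10^-8)(45.1)/(25×2.588e-07) = 0.1157 Ω
Section 2: A = π(d/2)² = π(7.2000e-04 m)² = 1.629e-06 m²
R₂ = (1.66×10^-8)(56.3)/(1.629e-06) = 0.5739 Ω
R = R₁ + R₂ = 0.6896 Ω
P = I²R = (20.3)² × 0.6896 = 284 W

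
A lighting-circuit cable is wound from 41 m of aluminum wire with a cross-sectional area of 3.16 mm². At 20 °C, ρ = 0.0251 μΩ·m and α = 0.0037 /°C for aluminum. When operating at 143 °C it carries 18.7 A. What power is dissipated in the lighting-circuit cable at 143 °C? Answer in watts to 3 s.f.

ρ = 0.0251 μΩ·m = 2.51×10^-8 Ω·m
A = 3.16 mm² = 3.160e-06 m²
R₍20₎ = ρL/A = (2.51×10^-8)(41)/(3.160e-06) = 0.3257 Ω
R₍143₎ = R₍20₎(1 + αΔT) = 0.3257 × (1 + 0.0037×123) = 0.4739 Ω
P = I²R = (18.7)² × 0.4739 = 166 W

166 W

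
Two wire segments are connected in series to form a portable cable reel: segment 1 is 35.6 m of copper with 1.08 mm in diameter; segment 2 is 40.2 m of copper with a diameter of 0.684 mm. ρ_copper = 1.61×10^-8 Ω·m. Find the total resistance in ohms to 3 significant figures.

2.39 Ω

Segment 1: A = π(d/2)² = π(5.4000e-04 m)² = 9.161e-07 m²
R₁ = ρL/A = (1.61×10^-8)(35.6)/(9.161e-07) = 0.6257 Ω
Segment 2: A = π(d/2)² = π(3.4200e-04 m)² = 3.675e-07 m²
R₂ = (1.61×10^-8)(40.2)/(3.675e-07) = 1.761 Ω
R = R₁ + R₂ = 2.39 Ω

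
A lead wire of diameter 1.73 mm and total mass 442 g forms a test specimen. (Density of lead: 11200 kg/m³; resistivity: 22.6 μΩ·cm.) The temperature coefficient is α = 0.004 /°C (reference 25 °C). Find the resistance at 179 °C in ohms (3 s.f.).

ρ = 22.6 μΩ·cm = 2.26×10^-7 Ω·m
A = π(d/2)² = π(8.6500e-04 m)² = 2.3506e-06 m²
L = m/(density·A) = 0.442/(11200×2.3506e-06) = 16.79 m
R = ρL/A = (2.26×10^-7)(16.79)/(2.3506e-06) = 1.614 Ω
R(179 °C) = 1.614 × (1 + 0.004×154) = 2.61 Ω

2.61 Ω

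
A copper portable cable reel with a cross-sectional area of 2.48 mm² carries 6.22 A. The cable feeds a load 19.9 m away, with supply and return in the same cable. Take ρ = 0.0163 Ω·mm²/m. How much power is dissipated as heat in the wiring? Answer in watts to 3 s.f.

ρ = 0.0163 Ω·mm²/m = 1.63×10^-8 Ω·m
A = 2.48 mm² = 2.480e-06 m²
Total conductor length (both ways) L = 2 × 19.9 = 39.8 m
R = ρL/A = (1.63×10^-8)(39.8)/(2.480e-06) = 0.2616 Ω
P = I²R = (6.22)² × 0.2616 = 10.1 W

10.1 W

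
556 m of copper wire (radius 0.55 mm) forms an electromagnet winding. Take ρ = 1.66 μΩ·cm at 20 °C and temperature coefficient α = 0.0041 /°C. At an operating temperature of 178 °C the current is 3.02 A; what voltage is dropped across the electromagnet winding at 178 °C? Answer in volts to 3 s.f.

48.3 V

ρ = 1.66 μΩ·cm = 1.66×10^-8 Ω·m
A = πr² = π(5.5000e-04 m)² = 9.503e-07 m²
R₍20₎ = ρL/A = (1.66×10^-8)(556)/(9.503e-07) = 9.712 Ω
R₍178₎ = R₍20₎(1 + αΔT) = 9.712 × (1 + 0.0041×158) = 16 Ω
V = IR = 3.02 × 16 = 48.3 V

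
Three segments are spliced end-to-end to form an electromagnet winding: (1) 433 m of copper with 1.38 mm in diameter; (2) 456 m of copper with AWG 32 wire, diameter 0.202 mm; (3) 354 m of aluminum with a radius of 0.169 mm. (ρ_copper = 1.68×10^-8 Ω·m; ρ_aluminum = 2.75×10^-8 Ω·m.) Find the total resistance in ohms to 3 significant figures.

Seg 1: A = π(d/2)² = π(6.9000e-04 m)² = 1.496e-06 m²
R_1 = (1.68×10^-8)(433)/(1.496e-06) = 4.864 Ω
Seg 2: A = π(0.202/2 mm)² = π(1.0100e-04 m)² = 3.205e-08 m²
R_2 = (1.68×10^-8)(456)/(3.205e-08) = 239 Ω
Seg 3: A = πr² = π(1.6900e-04 m)² = 8.973e-08 m²
R_3 = (2.75×10^-8)(354)/(8.973e-08) = 108.5 Ω
R_total = R_1 + R_2 + R_3 = 352 Ω

352 Ω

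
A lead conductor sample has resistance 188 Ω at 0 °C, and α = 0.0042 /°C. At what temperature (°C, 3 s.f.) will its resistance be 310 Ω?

R = R₀(1 + α(T − T₀)) ⇒ T = T₀ + (R/R₀ − 1)/α
T = 0 + (310/188 − 1)/0.0042 = 0 + (0.6489)/0.0042 = 155 °C

155 °C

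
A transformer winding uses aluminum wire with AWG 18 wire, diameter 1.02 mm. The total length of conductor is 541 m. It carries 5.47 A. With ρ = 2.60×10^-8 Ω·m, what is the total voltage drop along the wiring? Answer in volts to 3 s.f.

A = π(1.02/2 mm)² = π(5.1000e-04 m)² = 8.171e-07 m²
R = ρL/A = (2.60×10^-8)(541)/(8.171e-07) = 17.21 Ω
V = IR = 5.47 × 17.21 = 94.2 V

94.2 V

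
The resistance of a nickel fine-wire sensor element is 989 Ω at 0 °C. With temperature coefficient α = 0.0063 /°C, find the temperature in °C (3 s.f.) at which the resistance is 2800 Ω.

R = R₀(1 + α(T − T₀)) ⇒ T = T₀ + (R/R₀ − 1)/α
T = 0 + (2800/989 − 1)/0.0063 = 0 + (1.831)/0.0063 = 291 °C

291 °C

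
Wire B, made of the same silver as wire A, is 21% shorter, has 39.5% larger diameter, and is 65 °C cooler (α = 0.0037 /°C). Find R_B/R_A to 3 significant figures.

R ∝ ρL/d² with ρ ∝ (1+αΔT), so R_B/R_A = (1 − 21/100) × (1 + 39.5/100)⁻² × (1 − 0.0037×65)
= 0.79 × 0.5139 × 0.7595 = 0.308

0.308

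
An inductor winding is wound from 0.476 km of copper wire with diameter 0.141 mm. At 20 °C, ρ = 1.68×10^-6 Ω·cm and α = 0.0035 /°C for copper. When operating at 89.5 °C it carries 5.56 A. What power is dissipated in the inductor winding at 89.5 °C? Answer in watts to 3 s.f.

19700 W

ρ = 1.68×10^-6 Ω·cm = 1.68×10^-8 Ω·m
A = π(d/2)² = π(7.0500e-05 m)² = 1.561e-08 m²
R₍20₎ = ρL/A = (1.68×10^-8)(476)/(1.561e-08) = 512.1 Ω
R₍89.5₎ = R₍20₎(1 + αΔT) = 512.1 × (1 + 0.0035×69.5) = 636.7 Ω
P = I²R = (5.56)² × 636.7 = 19700 W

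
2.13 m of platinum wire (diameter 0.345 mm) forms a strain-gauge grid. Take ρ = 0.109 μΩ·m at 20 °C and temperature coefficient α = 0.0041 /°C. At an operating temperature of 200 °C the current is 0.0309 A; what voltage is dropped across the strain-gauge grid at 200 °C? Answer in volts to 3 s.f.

0.133 V

ρ = 0.109 μΩ·m = 1.09×10^-7 Ω·m
A = π(d/2)² = π(1.7250e-04 m)² = 9.348e-08 m²
R₍20₎ = ρL/A = (1.09×10^-7)(2.13)/(9.348e-08) = 2.484 Ω
R₍200₎ = R₍20₎(1 + αΔT) = 2.484 × (1 + 0.0041×180) = 4.316 Ω
V = IR = 0.0309 × 4.316 = 0.133 V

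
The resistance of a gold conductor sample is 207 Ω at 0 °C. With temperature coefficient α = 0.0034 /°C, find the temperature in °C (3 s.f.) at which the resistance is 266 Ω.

R = R₀(1 + α(T − T₀)) ⇒ T = T₀ + (R/R₀ − 1)/α
T = 0 + (266/207 − 1)/0.0034 = 0 + (0.285)/0.0034 = 83.8 °C

83.8 °C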